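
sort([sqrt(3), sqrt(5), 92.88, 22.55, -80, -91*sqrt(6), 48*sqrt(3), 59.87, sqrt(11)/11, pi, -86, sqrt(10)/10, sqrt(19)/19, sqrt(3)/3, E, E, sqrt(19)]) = [-91*sqrt(6), -86, -80, sqrt(19)/19, sqrt(11)/11, sqrt(10)/10, sqrt(3)/3, sqrt(3), sqrt(5), E, E, pi, sqrt(19), 22.55, 59.87, 48*sqrt(3), 92.88]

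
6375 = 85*75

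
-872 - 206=-1078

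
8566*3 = 25698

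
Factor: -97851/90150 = -1*2^(-1)*5^(-2)*13^2*193^1*601^(-1) = -32617/30050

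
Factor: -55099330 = -1*2^1*5^1*11^1*13^1*53^1*727^1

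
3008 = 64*47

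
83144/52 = 1598 + 12/13 ≈ 1598.92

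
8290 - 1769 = 6521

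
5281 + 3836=9117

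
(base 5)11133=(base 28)109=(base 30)qd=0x319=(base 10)793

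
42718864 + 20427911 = 63146775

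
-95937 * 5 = -479685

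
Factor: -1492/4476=-1 * 3^(-1)=-1/3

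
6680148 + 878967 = 7559115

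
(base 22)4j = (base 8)153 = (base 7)212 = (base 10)107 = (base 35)32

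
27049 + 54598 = 81647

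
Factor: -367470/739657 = -1*2^1*3^3*5^1*23^(-1)*1361^1*32159^(-1)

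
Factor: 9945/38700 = 2^(-2)*5^(-1)*13^1*17^1*43^(-1) = 221/860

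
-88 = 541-629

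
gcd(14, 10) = 2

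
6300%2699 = 902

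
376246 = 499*754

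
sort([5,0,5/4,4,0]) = [0,0,5/4,4,5]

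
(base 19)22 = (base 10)40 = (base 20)20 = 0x28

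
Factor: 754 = 2^1 * 13^1 * 29^1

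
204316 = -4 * (-51079) 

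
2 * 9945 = 19890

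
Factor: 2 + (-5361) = -1 * 23^1 * 233^1 = -5359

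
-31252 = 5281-36533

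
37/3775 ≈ 0.00980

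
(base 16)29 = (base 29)1c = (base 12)35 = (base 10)41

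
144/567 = 16/63≈0.254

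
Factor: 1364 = 2^2*11^1*31^1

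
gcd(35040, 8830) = 10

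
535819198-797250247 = -261431049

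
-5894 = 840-6734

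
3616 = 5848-2232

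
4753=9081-4328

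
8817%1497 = 1332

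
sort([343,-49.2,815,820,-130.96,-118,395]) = [-130.96,-118,-49.2,343,395,815,820]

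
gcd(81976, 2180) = 4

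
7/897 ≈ 0.00780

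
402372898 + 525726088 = 928098986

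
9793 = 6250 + 3543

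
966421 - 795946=170475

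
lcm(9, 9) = 9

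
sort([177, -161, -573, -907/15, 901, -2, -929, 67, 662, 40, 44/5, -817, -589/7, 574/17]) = [-929, -817, -573, -161, -589/7, -907/15, -2, 44/5, 574/17, 40, 67, 177, 662, 901]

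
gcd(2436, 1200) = 12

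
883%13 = 12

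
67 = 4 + 63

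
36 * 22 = 792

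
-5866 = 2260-8126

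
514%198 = 118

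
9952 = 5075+4877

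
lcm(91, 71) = 6461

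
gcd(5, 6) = 1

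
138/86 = 1 + 26/43 ≈ 1.60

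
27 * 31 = 837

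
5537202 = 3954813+1582389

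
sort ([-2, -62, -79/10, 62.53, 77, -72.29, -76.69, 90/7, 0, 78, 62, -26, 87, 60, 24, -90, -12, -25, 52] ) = [-90, -76.69, -72.29, -62, -26, -25, -12, -79/10, -2, 0, 90/7, 24, 52, 60, 62, 62.53, 77, 78, 87] 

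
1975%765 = 445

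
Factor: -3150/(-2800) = 2^(-3) * 3^2 = 9/8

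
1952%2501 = 1952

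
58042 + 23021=81063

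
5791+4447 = 10238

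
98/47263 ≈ 0.00207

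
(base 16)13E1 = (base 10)5089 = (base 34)4DN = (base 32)4V1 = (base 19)E1G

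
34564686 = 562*61503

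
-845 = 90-935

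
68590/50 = 6859/5 = 1371.80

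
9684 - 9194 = 490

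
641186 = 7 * 91598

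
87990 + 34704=122694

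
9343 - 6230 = 3113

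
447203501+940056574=1387260075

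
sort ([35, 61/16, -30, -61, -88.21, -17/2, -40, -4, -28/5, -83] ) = [-88.21, -83, -61, -40, -30, -17/2, -28/5, -4, 61/16, 35] 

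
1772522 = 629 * 2818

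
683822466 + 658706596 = 1342529062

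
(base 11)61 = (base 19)3a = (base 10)67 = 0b1000011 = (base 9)74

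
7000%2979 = 1042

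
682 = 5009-4327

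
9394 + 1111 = 10505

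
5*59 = 295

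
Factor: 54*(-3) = -1*2^1*3^4 = -162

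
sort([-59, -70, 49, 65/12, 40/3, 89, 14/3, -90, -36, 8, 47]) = [-90, -70, -59, -36, 14/3, 65/12, 8, 40/3, 47, 49, 89]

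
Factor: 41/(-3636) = -1 * 2^(-2) * 3^(-2) * 41^1 * 101^(-1)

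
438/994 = 219/497 ≈ 0.441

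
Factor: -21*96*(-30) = 2^6*3^3*5^1*7^1 = 60480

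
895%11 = 4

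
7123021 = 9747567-2624546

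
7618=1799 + 5819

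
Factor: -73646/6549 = -1*2^1*3^(-1)*23^1*37^(-1)*59^(-1)*1601^1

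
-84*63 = -5292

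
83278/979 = 85 + 63/979 ≈ 85.06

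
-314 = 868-1182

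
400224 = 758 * 528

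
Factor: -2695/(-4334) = 2^(-1) * 5^1 * 7^2 * 197^(-1) = 245/394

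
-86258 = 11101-97359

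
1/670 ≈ 0.00149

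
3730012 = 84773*44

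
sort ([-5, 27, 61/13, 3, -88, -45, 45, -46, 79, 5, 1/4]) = [-88, -46, -45, -5, 1/4, 3, 61/13, 5, 27, 45, 79]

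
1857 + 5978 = 7835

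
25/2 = 12 + 1/2 = 12.50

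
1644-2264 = -620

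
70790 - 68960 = 1830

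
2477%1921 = 556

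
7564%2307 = 643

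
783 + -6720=-5937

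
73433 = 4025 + 69408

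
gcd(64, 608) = 32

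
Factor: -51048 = -1 * 2^3 * 3^2 * 709^1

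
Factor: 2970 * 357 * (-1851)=-1 * 2^1 * 3^5 * 5^1 * 7^1 * 11^1 * 17^1 * 617^1=-1962596790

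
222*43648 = 9689856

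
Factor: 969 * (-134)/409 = -1 * 2^1 * 3^1 * 17^1 * 19^1 * 67^1 * 409^(-1) = -129846/409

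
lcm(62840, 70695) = 565560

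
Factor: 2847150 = 2^1*3^4*5^2*19^1*37^1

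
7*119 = 833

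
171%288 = 171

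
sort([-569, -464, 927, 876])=[-569, -464, 876, 927]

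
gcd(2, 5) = 1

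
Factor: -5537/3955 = -1 * 5^ (-1) * 7^1 = -7/5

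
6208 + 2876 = 9084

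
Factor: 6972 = 2^2*3^1*7^1*83^1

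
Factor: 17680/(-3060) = -1*2^2*3^(-2)*13^1 = -52/9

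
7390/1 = 7390 = 7390.00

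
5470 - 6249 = -779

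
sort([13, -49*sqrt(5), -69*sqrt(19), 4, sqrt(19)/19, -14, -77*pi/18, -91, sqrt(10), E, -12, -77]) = [-69*sqrt(19), -49*sqrt(5), -91, -77, -14, -77*pi/18, -12, sqrt(19)/19, E, sqrt(10), 4, 13]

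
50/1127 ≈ 0.0444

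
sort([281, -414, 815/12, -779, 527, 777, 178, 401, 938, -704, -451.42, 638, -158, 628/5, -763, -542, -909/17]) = [-779, -763, -704, -542, -451.42, -414, -158, -909/17, 815/12, 628/5, 178, 281, 401, 527, 638, 777, 938]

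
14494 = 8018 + 6476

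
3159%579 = 264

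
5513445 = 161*34245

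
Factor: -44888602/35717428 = -1*2^ (-1)*11^1*17^1*19^1*1069^ (-1)*6317^1*8353^ (-1) = -22444301/17858714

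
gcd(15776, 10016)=32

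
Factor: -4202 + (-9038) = -1 * 2^3 * 5^1 * 331^1 = -13240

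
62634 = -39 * (-1606)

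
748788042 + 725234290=1474022332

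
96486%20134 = 15950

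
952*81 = 77112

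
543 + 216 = 759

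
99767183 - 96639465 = 3127718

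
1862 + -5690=-3828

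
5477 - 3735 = 1742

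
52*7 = 364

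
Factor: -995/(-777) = 3^(-1) * 5^1 * 7^(-1) * 37^(-1) * 199^1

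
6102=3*2034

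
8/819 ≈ 0.00977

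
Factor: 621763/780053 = 31^(-1)*47^1*13229^1*25163^(-1)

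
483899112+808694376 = 1292593488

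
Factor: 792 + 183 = 3^1*5^2*13^1 = 975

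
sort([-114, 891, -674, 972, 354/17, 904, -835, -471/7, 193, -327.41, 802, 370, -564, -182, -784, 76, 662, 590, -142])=[-835, -784, -674, -564, -327.41, -182, -142, -114, -471/7, 354/17, 76, 193, 370, 590, 662, 802, 891, 904, 972]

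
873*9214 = 8043822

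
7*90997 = 636979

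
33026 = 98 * 337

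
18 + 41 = 59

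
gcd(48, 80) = 16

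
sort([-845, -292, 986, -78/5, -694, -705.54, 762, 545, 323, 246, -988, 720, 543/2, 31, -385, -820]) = [-988, -845, -820, -705.54, -694, -385, -292, -78/5, 31, 246, 543/2, 323, 545, 720, 762, 986]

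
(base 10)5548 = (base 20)dh8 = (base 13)26aa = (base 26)85a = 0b1010110101100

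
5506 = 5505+1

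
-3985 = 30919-34904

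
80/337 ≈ 0.237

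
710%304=102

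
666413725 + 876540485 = 1542954210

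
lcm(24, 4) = 24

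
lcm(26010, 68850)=1170450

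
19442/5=3888 + 2/5=3888.40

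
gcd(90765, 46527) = 3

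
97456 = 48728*2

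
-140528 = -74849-65679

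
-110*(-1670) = 183700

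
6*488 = 2928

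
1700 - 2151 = -451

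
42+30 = 72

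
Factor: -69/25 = -1 * 3^1 * 5^ (-2) * 23^1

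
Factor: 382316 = 2^2 * 11^1 * 8689^1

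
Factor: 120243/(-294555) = -1 * 5^(-1) * 73^(-1) * 149^1 = -149/365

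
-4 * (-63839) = 255356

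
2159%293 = 108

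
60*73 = 4380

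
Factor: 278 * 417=2^1 * 3^1 * 139^2=115926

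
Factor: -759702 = -1*2^1*3^1*53^1*2389^1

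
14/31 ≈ 0.452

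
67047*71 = 4760337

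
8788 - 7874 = 914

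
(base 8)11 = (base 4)21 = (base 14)9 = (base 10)9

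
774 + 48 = 822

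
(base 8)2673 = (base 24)2d3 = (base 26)24b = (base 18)499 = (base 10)1467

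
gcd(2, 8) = 2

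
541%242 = 57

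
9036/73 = 123 + 57/73 ≈ 123.78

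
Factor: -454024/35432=-1 * 19^1 * 29^1 * 43^(-1)=-551/43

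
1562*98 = 153076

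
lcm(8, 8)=8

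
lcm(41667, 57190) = 2916690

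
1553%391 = 380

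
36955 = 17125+19830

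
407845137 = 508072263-100227126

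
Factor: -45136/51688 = -1*2^1*31^1*71^(-1) = -62/71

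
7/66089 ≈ 0.000106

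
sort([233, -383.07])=[-383.07, 233]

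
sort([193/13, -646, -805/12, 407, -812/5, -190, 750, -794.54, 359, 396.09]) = [-794.54, -646, -190, -812/5, -805/12, 193/13, 359, 396.09, 407, 750]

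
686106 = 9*76234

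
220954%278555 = 220954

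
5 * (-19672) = -98360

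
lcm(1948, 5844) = 5844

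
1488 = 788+700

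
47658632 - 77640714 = -29982082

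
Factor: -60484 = -1 * 2^2 * 15121^1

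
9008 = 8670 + 338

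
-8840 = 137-8977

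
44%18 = 8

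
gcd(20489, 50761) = 1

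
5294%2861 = 2433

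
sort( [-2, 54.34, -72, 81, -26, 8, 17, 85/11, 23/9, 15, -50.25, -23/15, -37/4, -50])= [-72, -50.25, -50, -26, -37/4, -2, -23/15, 23/9, 85/11, 8, 15, 17, 54.34, 81]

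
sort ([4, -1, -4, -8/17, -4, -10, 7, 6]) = [-10, -4, -4, -1, -8/17, 4, 6, 7]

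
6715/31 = 216 + 19/31 ≈ 216.61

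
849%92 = 21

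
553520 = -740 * (-748)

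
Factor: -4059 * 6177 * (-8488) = 2^3 * 3^3 * 11^1 * 29^1 * 41^1 * 71^1 * 1061^1 = 212814896184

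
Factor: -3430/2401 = -1 * 2^1 * 5^1 * 7^(-1) = -10/7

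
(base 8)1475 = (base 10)829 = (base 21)1ia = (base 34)od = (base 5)11304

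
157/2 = 78 + 1/2 = 78.50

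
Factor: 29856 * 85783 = 2^5 * 3^1 * 109^1 * 311^1 * 787^1 = 2561137248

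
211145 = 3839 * 55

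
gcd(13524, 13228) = 4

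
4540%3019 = 1521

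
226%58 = 52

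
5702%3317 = 2385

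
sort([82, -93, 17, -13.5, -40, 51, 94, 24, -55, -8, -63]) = [-93, -63, -55, -40, -13.5, -8, 17, 24, 51, 82, 94]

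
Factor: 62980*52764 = 2^4*3^1*5^1*47^1*67^1*4397^1 = 3323076720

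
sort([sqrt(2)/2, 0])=[0, sqrt(2)/2]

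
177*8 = 1416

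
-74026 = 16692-90718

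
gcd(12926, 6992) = 46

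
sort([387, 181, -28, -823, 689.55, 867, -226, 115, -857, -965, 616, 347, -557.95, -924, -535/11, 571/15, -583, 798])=[-965, -924, -857, -823, -583, -557.95, -226, -535/11, -28, 571/15, 115, 181, 347, 387, 616, 689.55, 798, 867]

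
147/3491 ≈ 0.0421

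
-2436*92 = -224112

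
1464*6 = 8784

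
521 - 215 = 306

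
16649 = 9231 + 7418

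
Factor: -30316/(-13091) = 2^2*11^1*19^(-1) = 44/19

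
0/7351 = 0 = 0.00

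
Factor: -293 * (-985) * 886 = 2^1 * 5^1 * 197^1 * 293^1 * 443^1 = 255704030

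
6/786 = 1/131 ≈ 0.00763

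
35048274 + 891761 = 35940035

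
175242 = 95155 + 80087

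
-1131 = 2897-4028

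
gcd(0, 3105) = 3105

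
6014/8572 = 3007/4286 ≈ 0.702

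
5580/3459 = 1 + 707/1153 ≈ 1.61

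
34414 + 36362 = 70776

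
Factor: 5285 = 5^1*7^1*151^1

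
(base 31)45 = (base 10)129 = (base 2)10000001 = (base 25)54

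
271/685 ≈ 0.396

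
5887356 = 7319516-1432160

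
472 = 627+-155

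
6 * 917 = 5502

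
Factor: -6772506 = -1*2^1*3^1*13^2*6679^1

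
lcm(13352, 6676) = 13352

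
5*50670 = 253350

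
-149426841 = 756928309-906355150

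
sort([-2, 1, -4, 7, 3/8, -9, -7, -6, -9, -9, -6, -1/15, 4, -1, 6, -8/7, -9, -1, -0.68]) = [-9, -9, -9, -9, -7, -6, -6, -4, -2, -8/7, -1, -1, -0.68, -1/15, 3/8, 1, 4, 6, 7]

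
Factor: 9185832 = 2^3*3^3*23^1*43^2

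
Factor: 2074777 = 79^1*26263^1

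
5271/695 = 7 + 406/695≈7.58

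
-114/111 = -38/37≈-1.03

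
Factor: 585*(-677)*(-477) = 3^4*5^1*13^1*53^1*677^1 = 188913465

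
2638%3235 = 2638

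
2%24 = 2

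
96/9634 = 48/4817 ≈ 0.00996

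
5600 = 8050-2450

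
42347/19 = 2228+15/19 ≈ 2228.79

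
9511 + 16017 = 25528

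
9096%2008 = 1064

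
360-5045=-4685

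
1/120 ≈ 0.00833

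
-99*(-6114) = 605286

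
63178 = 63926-748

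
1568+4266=5834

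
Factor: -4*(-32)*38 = 2^8*19^1 = 4864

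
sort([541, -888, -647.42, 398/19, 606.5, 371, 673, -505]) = [-888, -647.42, -505, 398/19, 371, 541, 606.5, 673]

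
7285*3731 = 27180335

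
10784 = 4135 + 6649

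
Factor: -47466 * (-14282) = 2^2 * 3^4 * 37^1 * 193^1 * 293^1 = 677909412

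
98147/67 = 1464 + 59/67≈1464.88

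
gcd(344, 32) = 8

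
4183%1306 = 265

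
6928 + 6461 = 13389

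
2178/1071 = 2 + 4/119 ≈ 2.03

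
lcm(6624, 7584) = 523296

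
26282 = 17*1546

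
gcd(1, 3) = 1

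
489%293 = 196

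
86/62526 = 43/31263 ≈ 0.00138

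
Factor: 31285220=2^2*5^1*103^1*15187^1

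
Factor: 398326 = 2^1 * 277^1 * 719^1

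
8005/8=1000 + 5/8 ≈ 1000.63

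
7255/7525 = 1451/1505 ≈ 0.964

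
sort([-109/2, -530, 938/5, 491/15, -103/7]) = [-530, -109/2, -103/7, 491/15, 938/5]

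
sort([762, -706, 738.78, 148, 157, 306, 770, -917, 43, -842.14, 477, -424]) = [-917, -842.14, -706, -424, 43, 148, 157, 306, 477, 738.78, 762, 770]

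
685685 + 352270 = 1037955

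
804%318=168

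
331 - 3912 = -3581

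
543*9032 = 4904376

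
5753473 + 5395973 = 11149446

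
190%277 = 190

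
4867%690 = 37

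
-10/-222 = 5/111 ≈ 0.0450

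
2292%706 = 174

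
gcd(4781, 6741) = 7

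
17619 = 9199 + 8420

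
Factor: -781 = -1*11^1*71^1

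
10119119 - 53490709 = -43371590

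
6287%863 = 246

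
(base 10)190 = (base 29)6g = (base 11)163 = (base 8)276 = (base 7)361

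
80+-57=23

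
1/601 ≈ 0.00166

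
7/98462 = 1/14066 ≈ 0.0000711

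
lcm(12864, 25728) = 25728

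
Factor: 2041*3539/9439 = 13^1*157^1*3539^1*9439^(-1) = 7223099/9439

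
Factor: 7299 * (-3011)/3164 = -1 * 2^(-2) * 3^2 * 7^(-1) * 113^(-1) * 811^1 * 3011^1 = -21977289/3164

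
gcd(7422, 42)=6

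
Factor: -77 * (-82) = 2^1 * 7^1 * 11^1 * 41^1 = 6314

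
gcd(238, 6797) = 7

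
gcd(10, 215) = 5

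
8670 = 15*578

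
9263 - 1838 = 7425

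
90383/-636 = -142 - 71/636 ≈ -142.11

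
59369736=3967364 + 55402372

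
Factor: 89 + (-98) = -1*3^2 = -9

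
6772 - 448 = 6324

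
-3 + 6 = 3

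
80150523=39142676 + 41007847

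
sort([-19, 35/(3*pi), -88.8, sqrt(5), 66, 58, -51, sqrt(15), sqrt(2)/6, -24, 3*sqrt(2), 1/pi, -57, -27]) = [-88.8, -57, -51, -27, -24, -19, sqrt(2)/6, 1/pi, sqrt(5), 35/(3*pi), sqrt(15), 3*sqrt(2), 58, 66]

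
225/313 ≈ 0.719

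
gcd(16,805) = 1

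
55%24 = 7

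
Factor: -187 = -1 * 11^1 * 17^1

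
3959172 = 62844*63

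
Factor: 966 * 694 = 2^2 * 3^1 * 7^1 * 23^1 * 347^1 = 670404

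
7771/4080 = 1 + 3691/4080 ≈ 1.90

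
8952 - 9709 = -757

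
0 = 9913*0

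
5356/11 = 486 + 10/11 ≈ 486.91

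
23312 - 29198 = -5886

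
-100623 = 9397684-9498307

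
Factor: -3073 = -1 * 7^1 * 439^1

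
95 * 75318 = 7155210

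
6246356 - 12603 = 6233753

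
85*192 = 16320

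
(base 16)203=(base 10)515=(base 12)36b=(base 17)1d5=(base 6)2215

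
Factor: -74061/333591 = -1*3^2*13^1*17^(-1)*31^(-1) = -117/527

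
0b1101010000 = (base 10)848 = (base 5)11343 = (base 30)s8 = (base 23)1dk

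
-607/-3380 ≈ 0.180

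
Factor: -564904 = -1*2^3*241^1*293^1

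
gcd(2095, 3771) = 419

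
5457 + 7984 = 13441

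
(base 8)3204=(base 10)1668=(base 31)1mp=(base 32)1k4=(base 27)27l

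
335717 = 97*3461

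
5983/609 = 9+502/609 ≈ 9.82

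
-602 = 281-883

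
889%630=259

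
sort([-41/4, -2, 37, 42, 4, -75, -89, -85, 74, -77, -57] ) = [-89, -85, -77, -75, -57, -41/4, -2, 4, 37, 42, 74] 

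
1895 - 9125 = -7230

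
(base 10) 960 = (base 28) 168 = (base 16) 3c0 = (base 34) s8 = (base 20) 280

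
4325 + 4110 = 8435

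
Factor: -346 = -1*2^1*173^1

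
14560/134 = 108 + 44/67 ≈ 108.66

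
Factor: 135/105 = 3^2 * 7^(-1) = 9/7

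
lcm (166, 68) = 5644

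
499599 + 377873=877472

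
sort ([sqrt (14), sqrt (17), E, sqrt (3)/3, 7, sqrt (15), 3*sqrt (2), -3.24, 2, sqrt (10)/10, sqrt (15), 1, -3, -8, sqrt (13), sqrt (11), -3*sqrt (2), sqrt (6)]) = [-8, -3*sqrt (2), -3.24, -3, sqrt (10)/10, sqrt (3)/3, 1, 2, sqrt (6), E, sqrt (11), sqrt (13), sqrt (14), sqrt (15), sqrt (15), sqrt (17), 3*sqrt (2), 7]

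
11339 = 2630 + 8709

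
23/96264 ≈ 0.000239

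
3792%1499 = 794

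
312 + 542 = 854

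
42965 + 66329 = 109294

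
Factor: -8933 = -1 * 8933^1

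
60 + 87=147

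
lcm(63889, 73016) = 511112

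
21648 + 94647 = 116295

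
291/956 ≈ 0.304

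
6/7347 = 2/2449 ≈ 0.000817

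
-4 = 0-4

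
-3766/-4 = 1883/2 = 941.50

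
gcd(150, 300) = 150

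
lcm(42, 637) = 3822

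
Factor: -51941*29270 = -1*2^1*5^1*2927^1*51941^1 = -1520313070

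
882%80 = 2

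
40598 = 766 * 53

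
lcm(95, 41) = 3895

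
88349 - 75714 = 12635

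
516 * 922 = 475752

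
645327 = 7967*81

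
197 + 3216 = 3413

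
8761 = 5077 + 3684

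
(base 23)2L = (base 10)67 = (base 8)103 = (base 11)61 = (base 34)1X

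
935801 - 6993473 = -6057672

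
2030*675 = 1370250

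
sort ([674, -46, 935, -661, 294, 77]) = [-661, -46, 77, 294, 674, 935]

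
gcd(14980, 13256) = 4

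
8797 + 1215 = 10012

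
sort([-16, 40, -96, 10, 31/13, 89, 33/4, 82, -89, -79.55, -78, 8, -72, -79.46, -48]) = [-96, -89, -79.55, -79.46, -78, -72, -48, -16, 31/13, 8, 33/4, 10, 40, 82, 89]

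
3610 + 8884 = 12494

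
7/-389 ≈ -0.0180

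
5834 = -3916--9750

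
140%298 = 140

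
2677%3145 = 2677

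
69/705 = 23/235 ≈ 0.0979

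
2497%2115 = 382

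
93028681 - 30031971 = 62996710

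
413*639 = 263907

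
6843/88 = 77 + 67/88 ≈ 77.76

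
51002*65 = 3315130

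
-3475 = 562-4037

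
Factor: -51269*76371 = -1*3^1*167^1*307^1*25457^1 = -3915464799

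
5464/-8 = -683 = -683.00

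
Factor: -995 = -1*5^1*199^1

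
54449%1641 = 296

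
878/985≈0.891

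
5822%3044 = 2778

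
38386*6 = 230316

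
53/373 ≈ 0.142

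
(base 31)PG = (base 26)14B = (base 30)QB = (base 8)1427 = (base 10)791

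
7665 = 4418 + 3247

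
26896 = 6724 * 4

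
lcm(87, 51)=1479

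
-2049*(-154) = 315546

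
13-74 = -61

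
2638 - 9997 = -7359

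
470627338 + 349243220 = 819870558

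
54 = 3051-2997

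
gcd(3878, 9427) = 1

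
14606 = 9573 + 5033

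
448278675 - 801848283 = -353569608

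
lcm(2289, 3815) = 11445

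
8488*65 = 551720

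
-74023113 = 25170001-99193114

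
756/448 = 27/16 ≈ 1.69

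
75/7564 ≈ 0.00992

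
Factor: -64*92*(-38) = 2^9*19^1*23^1 = 223744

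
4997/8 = 624 + 5/8 ≈ 624.63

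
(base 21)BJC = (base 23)9LI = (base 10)5262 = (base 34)4IQ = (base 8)12216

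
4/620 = 1/155 ≈ 0.00645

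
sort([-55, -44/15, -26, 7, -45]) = [-55, -45, -26, -44/15, 7]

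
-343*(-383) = 131369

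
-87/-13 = 6+9/13 ≈ 6.69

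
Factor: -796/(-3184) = 2^(-2) = 1/4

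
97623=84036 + 13587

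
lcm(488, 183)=1464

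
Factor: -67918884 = -1 * 2^2 * 3^1 * 11^1 * 71^1 * 7247^1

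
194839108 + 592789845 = 787628953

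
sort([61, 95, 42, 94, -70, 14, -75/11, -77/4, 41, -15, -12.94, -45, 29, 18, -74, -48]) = [-74, -70, -48, -45, -77/4, -15, -12.94, -75/11, 14, 18, 29, 41, 42, 61, 94, 95]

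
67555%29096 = 9363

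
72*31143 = 2242296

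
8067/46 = 175+17/46 ≈ 175.37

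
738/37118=369/18559 ≈ 0.0199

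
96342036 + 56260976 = 152603012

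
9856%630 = 406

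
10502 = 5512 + 4990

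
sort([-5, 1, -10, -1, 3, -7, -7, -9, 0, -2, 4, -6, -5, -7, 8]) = [-10, -9, -7, -7, -7, -6, -5, -5, -2, -1, 0, 1, 3, 4, 8]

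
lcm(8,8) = 8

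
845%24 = 5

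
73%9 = 1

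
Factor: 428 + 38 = 2^1*233^1 = 466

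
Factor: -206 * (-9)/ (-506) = -1 * 3^2 * 11^ (-1) * 23^ (-1) * 103^1 = -927/253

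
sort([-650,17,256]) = [-650,17,256]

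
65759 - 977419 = -911660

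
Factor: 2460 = 2^2*3^1*5^1*41^1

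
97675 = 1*97675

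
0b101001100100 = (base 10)2660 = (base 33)2ek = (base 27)3he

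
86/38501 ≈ 0.00223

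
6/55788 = 1/9298 ≈ 0.000108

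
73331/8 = 9166 + 3/8 ≈ 9166.38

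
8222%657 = 338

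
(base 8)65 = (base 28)1p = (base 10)53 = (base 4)311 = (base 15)38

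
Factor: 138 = 2^1*3^1*23^1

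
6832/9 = 759 + 1/9 ≈ 759.11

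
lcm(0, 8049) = 0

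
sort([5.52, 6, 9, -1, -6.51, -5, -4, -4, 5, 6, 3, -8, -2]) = [-8, -6.51, -5, -4, -4, -2, -1, 3, 5, 5.52, 6, 6, 9]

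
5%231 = 5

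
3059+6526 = 9585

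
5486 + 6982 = 12468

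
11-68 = -57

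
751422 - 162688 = 588734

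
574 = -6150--6724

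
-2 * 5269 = -10538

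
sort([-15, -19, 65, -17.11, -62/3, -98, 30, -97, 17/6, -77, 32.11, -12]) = [-98, -97, -77, -62/3, -19, -17.11, -15, -12, 17/6, 30, 32.11, 65]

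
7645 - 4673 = 2972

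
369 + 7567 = 7936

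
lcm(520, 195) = 1560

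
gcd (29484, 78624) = 9828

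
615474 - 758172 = -142698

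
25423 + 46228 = 71651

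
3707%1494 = 719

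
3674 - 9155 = -5481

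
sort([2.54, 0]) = [0, 2.54]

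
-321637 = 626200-947837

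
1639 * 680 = 1114520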